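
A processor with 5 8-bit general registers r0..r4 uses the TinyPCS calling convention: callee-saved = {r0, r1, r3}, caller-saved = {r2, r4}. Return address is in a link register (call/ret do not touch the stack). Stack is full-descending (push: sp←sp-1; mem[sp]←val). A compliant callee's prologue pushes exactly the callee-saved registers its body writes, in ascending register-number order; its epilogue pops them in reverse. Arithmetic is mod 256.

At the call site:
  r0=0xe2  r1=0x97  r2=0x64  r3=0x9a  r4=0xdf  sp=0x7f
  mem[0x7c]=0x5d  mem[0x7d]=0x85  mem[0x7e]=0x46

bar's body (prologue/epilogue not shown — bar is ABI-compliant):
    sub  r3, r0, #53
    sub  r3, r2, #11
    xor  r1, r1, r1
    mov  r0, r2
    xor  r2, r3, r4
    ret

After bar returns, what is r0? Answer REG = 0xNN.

REG = 0xe2

prologue: push r0 -> mem[0x7e]=0xe2, sp=0x7e
prologue: push r1 -> mem[0x7d]=0x97, sp=0x7d
prologue: push r3 -> mem[0x7c]=0x9a, sp=0x7c
body[0] sub  r3, r0, #53 -> r3=0xad
body[1] sub  r3, r2, #11 -> r3=0x59
body[2] xor  r1, r1, r1 -> r1=0x00
body[3] mov  r0, r2 -> r0=0x64
body[4] xor  r2, r3, r4 -> r2=0x86
epilogue: pop r3=0x9a, sp=0x7d
epilogue: pop r1=0x97, sp=0x7e
epilogue: pop r0=0xe2, sp=0x7f
r0 is callee-saved -> restored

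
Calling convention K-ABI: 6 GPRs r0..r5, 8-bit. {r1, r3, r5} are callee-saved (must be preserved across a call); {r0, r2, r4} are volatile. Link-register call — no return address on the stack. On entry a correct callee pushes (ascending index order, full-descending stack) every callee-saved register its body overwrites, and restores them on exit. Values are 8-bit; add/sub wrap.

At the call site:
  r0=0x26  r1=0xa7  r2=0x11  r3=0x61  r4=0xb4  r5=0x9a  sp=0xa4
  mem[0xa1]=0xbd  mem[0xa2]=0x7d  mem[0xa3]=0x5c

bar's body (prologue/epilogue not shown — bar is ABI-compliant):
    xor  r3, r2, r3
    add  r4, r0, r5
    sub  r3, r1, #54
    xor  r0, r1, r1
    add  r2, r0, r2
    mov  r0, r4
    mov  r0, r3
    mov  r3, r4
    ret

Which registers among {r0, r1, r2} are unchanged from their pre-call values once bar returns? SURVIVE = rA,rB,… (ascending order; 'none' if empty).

SURVIVE = r1,r2

prologue: push r3 → mem[0xa3]=0x61, sp=0xa3
body[0] xor  r3, r2, r3 → r3=0x70
body[1] add  r4, r0, r5 → r4=0xc0
body[2] sub  r3, r1, #54 → r3=0x71
body[3] xor  r0, r1, r1 → r0=0x00
body[4] add  r2, r0, r2 → r2=0x11
body[5] mov  r0, r4 → r0=0xc0
body[6] mov  r0, r3 → r0=0x71
body[7] mov  r3, r4 → r3=0xc0
epilogue: pop r3=0x61, sp=0xa4
r0: caller-saved, written=True
r1: callee-saved, written=False
r2: caller-saved, written=True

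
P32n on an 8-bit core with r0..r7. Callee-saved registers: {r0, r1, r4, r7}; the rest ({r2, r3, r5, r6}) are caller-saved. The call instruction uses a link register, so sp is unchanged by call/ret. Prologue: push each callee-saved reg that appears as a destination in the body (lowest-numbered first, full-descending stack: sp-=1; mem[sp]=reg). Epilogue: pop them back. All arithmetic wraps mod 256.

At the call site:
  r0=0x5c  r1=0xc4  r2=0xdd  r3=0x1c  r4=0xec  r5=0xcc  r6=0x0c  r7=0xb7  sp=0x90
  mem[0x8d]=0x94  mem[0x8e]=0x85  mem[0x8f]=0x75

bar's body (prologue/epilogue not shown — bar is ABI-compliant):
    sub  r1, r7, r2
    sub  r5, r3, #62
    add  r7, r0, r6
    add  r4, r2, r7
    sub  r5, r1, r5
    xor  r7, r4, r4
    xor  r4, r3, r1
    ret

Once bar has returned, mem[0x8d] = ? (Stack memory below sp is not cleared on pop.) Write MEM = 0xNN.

prologue: push r1 -> mem[0x8f]=0xc4, sp=0x8f
prologue: push r4 -> mem[0x8e]=0xec, sp=0x8e
prologue: push r7 -> mem[0x8d]=0xb7, sp=0x8d
body[0] sub  r1, r7, r2 -> r1=0xda
body[1] sub  r5, r3, #62 -> r5=0xde
body[2] add  r7, r0, r6 -> r7=0x68
body[3] add  r4, r2, r7 -> r4=0x45
body[4] sub  r5, r1, r5 -> r5=0xfc
body[5] xor  r7, r4, r4 -> r7=0x00
body[6] xor  r4, r3, r1 -> r4=0xc6
epilogue: pop r7=0xb7, sp=0x8e
epilogue: pop r4=0xec, sp=0x8f
epilogue: pop r1=0xc4, sp=0x90
prologue pushed ['r1', 'r4', 'r7'] at ['0x8f', '0x8e', '0x8d']

MEM = 0xb7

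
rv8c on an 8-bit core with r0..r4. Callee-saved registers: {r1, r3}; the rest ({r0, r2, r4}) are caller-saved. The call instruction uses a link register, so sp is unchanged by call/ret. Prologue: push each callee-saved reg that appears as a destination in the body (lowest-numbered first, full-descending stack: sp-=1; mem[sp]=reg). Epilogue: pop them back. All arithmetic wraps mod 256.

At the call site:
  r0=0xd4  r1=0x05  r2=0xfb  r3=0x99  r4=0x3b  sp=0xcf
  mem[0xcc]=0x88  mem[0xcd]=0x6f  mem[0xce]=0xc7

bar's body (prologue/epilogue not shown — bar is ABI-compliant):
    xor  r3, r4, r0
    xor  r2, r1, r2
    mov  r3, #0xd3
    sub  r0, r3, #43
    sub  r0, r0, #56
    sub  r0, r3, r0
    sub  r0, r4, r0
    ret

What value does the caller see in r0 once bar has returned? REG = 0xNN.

REG = 0xd8

prologue: push r3 → mem[0xce]=0x99, sp=0xce
body[0] xor  r3, r4, r0 → r3=0xef
body[1] xor  r2, r1, r2 → r2=0xfe
body[2] mov  r3, #0xd3 → r3=0xd3
body[3] sub  r0, r3, #43 → r0=0xa8
body[4] sub  r0, r0, #56 → r0=0x70
body[5] sub  r0, r3, r0 → r0=0x63
body[6] sub  r0, r4, r0 → r0=0xd8
epilogue: pop r3=0x99, sp=0xcf
r0 is caller-saved → body value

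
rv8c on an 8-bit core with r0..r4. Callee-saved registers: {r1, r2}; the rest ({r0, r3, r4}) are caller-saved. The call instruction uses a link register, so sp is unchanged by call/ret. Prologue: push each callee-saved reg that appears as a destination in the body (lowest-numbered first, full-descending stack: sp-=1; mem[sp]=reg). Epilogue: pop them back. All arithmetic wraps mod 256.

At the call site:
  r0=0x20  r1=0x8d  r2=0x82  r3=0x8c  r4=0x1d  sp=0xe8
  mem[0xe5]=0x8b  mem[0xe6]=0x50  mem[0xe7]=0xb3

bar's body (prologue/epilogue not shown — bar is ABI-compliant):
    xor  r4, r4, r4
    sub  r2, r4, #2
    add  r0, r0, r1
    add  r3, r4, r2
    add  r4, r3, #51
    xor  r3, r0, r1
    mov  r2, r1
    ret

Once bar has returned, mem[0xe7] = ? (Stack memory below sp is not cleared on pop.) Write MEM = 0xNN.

MEM = 0x82

prologue: push r2 -> mem[0xe7]=0x82, sp=0xe7
body[0] xor  r4, r4, r4 -> r4=0x00
body[1] sub  r2, r4, #2 -> r2=0xfe
body[2] add  r0, r0, r1 -> r0=0xad
body[3] add  r3, r4, r2 -> r3=0xfe
body[4] add  r4, r3, #51 -> r4=0x31
body[5] xor  r3, r0, r1 -> r3=0x20
body[6] mov  r2, r1 -> r2=0x8d
epilogue: pop r2=0x82, sp=0xe8
prologue pushed ['r2'] at ['0xe7']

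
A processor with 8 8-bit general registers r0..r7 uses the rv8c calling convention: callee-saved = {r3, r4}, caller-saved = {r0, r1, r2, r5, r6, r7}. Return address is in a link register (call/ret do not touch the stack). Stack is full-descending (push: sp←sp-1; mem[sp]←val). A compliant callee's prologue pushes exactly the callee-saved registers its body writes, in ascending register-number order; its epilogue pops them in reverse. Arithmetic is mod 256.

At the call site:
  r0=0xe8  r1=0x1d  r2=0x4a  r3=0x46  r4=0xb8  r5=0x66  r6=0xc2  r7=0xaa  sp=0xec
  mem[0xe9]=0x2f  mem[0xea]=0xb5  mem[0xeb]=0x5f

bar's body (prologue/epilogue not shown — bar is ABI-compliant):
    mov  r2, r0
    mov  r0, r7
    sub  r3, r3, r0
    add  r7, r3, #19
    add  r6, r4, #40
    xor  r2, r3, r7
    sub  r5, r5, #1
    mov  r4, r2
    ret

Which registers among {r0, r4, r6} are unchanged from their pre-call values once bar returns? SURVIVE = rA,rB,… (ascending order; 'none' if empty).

prologue: push r3 → mem[0xeb]=0x46, sp=0xeb
prologue: push r4 → mem[0xea]=0xb8, sp=0xea
body[0] mov  r2, r0 → r2=0xe8
body[1] mov  r0, r7 → r0=0xaa
body[2] sub  r3, r3, r0 → r3=0x9c
body[3] add  r7, r3, #19 → r7=0xaf
body[4] add  r6, r4, #40 → r6=0xe0
body[5] xor  r2, r3, r7 → r2=0x33
body[6] sub  r5, r5, #1 → r5=0x65
body[7] mov  r4, r2 → r4=0x33
epilogue: pop r4=0xb8, sp=0xeb
epilogue: pop r3=0x46, sp=0xec
r0: caller-saved, written=True
r4: callee-saved, written=True
r6: caller-saved, written=True

SURVIVE = r4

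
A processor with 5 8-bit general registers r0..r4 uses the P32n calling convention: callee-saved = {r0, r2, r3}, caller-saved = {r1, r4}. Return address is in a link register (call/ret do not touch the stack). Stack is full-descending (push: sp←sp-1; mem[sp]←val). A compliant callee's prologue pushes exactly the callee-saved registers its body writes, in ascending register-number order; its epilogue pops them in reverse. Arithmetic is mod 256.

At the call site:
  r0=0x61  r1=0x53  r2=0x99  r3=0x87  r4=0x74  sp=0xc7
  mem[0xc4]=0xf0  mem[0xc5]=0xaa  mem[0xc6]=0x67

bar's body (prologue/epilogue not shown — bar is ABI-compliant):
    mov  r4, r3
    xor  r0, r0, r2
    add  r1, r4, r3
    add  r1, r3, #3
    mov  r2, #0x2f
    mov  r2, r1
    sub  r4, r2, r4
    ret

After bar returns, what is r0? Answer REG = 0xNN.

prologue: push r0 -> mem[0xc6]=0x61, sp=0xc6
prologue: push r2 -> mem[0xc5]=0x99, sp=0xc5
body[0] mov  r4, r3 -> r4=0x87
body[1] xor  r0, r0, r2 -> r0=0xf8
body[2] add  r1, r4, r3 -> r1=0x0e
body[3] add  r1, r3, #3 -> r1=0x8a
body[4] mov  r2, #0x2f -> r2=0x2f
body[5] mov  r2, r1 -> r2=0x8a
body[6] sub  r4, r2, r4 -> r4=0x03
epilogue: pop r2=0x99, sp=0xc6
epilogue: pop r0=0x61, sp=0xc7
r0 is callee-saved -> restored

REG = 0x61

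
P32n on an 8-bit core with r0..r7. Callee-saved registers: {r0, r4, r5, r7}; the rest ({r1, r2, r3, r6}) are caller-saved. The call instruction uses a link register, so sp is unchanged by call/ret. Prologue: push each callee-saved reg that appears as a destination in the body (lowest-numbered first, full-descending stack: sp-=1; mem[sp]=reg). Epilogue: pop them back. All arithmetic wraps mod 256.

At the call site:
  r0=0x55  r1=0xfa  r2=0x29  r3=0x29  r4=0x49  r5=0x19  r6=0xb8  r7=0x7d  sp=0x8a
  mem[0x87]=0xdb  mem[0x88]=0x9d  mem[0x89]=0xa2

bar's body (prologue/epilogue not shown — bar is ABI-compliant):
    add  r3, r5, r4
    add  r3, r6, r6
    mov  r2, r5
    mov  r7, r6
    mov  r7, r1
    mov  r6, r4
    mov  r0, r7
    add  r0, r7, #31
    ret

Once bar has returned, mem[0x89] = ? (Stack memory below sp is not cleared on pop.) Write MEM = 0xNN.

MEM = 0x55

prologue: push r0 → mem[0x89]=0x55, sp=0x89
prologue: push r7 → mem[0x88]=0x7d, sp=0x88
body[0] add  r3, r5, r4 → r3=0x62
body[1] add  r3, r6, r6 → r3=0x70
body[2] mov  r2, r5 → r2=0x19
body[3] mov  r7, r6 → r7=0xb8
body[4] mov  r7, r1 → r7=0xfa
body[5] mov  r6, r4 → r6=0x49
body[6] mov  r0, r7 → r0=0xfa
body[7] add  r0, r7, #31 → r0=0x19
epilogue: pop r7=0x7d, sp=0x89
epilogue: pop r0=0x55, sp=0x8a
prologue pushed ['r0', 'r7'] at ['0x89', '0x88']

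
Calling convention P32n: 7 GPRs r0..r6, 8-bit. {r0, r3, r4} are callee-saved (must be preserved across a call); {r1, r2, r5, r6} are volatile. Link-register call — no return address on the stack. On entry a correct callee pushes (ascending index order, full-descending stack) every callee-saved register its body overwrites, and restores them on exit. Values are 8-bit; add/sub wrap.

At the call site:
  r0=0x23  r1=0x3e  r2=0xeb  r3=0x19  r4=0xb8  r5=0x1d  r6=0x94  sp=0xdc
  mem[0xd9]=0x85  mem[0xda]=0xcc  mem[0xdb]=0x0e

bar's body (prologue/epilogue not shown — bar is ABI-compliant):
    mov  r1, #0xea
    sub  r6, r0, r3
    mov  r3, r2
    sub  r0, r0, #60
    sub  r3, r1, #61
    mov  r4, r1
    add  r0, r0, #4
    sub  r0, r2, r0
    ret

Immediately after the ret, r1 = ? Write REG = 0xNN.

prologue: push r0 → mem[0xdb]=0x23, sp=0xdb
prologue: push r3 → mem[0xda]=0x19, sp=0xda
prologue: push r4 → mem[0xd9]=0xb8, sp=0xd9
body[0] mov  r1, #0xea → r1=0xea
body[1] sub  r6, r0, r3 → r6=0x0a
body[2] mov  r3, r2 → r3=0xeb
body[3] sub  r0, r0, #60 → r0=0xe7
body[4] sub  r3, r1, #61 → r3=0xad
body[5] mov  r4, r1 → r4=0xea
body[6] add  r0, r0, #4 → r0=0xeb
body[7] sub  r0, r2, r0 → r0=0x00
epilogue: pop r4=0xb8, sp=0xda
epilogue: pop r3=0x19, sp=0xdb
epilogue: pop r0=0x23, sp=0xdc
r1 is caller-saved → body value

REG = 0xea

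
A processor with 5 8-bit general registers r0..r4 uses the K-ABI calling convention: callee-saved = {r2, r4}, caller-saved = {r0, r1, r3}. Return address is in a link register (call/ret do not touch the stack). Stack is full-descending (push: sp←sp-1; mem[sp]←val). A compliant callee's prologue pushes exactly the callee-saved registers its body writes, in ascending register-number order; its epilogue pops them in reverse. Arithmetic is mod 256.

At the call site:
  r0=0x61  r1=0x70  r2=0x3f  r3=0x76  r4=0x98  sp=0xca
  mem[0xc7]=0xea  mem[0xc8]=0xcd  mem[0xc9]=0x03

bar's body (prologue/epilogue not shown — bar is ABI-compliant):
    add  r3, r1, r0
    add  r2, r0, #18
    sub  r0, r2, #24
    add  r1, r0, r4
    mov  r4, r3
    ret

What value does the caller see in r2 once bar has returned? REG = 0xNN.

REG = 0x3f

prologue: push r2 → mem[0xc9]=0x3f, sp=0xc9
prologue: push r4 → mem[0xc8]=0x98, sp=0xc8
body[0] add  r3, r1, r0 → r3=0xd1
body[1] add  r2, r0, #18 → r2=0x73
body[2] sub  r0, r2, #24 → r0=0x5b
body[3] add  r1, r0, r4 → r1=0xf3
body[4] mov  r4, r3 → r4=0xd1
epilogue: pop r4=0x98, sp=0xc9
epilogue: pop r2=0x3f, sp=0xca
r2 is callee-saved → restored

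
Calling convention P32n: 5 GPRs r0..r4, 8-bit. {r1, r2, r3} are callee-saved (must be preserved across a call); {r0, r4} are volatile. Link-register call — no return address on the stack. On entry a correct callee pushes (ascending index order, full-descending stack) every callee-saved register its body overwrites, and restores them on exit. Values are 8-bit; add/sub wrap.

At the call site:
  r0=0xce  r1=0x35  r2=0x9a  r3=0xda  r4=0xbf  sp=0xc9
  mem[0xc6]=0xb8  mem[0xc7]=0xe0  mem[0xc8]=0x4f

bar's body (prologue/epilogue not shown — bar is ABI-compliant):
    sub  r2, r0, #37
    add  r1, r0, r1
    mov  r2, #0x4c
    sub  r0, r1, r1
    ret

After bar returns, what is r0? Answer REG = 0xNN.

prologue: push r1 -> mem[0xc8]=0x35, sp=0xc8
prologue: push r2 -> mem[0xc7]=0x9a, sp=0xc7
body[0] sub  r2, r0, #37 -> r2=0xa9
body[1] add  r1, r0, r1 -> r1=0x03
body[2] mov  r2, #0x4c -> r2=0x4c
body[3] sub  r0, r1, r1 -> r0=0x00
epilogue: pop r2=0x9a, sp=0xc8
epilogue: pop r1=0x35, sp=0xc9
r0 is caller-saved -> body value

REG = 0x00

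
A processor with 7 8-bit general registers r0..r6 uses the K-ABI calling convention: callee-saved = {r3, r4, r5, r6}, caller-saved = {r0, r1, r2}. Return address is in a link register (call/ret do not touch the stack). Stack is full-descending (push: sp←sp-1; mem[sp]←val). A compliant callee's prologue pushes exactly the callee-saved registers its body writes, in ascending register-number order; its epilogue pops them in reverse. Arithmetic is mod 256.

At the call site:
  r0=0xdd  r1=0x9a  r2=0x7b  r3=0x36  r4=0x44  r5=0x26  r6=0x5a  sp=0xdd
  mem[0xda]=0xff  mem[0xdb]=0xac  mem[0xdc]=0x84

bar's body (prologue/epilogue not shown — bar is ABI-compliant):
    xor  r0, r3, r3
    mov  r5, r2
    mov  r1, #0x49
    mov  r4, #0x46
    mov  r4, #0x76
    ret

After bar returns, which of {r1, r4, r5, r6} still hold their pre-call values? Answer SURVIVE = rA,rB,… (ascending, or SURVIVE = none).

prologue: push r4 -> mem[0xdc]=0x44, sp=0xdc
prologue: push r5 -> mem[0xdb]=0x26, sp=0xdb
body[0] xor  r0, r3, r3 -> r0=0x00
body[1] mov  r5, r2 -> r5=0x7b
body[2] mov  r1, #0x49 -> r1=0x49
body[3] mov  r4, #0x46 -> r4=0x46
body[4] mov  r4, #0x76 -> r4=0x76
epilogue: pop r5=0x26, sp=0xdc
epilogue: pop r4=0x44, sp=0xdd
r1: caller-saved, written=True
r4: callee-saved, written=True
r5: callee-saved, written=True
r6: callee-saved, written=False

SURVIVE = r4,r5,r6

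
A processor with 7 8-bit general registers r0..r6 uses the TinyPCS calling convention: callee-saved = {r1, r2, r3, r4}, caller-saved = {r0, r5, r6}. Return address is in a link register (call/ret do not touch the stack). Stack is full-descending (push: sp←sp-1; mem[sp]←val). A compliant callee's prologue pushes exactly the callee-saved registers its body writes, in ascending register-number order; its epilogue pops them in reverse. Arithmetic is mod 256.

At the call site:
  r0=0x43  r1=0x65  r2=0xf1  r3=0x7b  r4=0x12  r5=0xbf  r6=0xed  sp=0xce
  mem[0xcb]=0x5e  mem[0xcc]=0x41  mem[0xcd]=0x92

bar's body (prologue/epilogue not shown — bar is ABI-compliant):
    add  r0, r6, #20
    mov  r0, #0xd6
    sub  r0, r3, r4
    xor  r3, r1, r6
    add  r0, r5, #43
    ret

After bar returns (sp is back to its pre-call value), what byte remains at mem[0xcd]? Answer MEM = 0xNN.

MEM = 0x7b

prologue: push r3 → mem[0xcd]=0x7b, sp=0xcd
body[0] add  r0, r6, #20 → r0=0x01
body[1] mov  r0, #0xd6 → r0=0xd6
body[2] sub  r0, r3, r4 → r0=0x69
body[3] xor  r3, r1, r6 → r3=0x88
body[4] add  r0, r5, #43 → r0=0xea
epilogue: pop r3=0x7b, sp=0xce
prologue pushed ['r3'] at ['0xcd']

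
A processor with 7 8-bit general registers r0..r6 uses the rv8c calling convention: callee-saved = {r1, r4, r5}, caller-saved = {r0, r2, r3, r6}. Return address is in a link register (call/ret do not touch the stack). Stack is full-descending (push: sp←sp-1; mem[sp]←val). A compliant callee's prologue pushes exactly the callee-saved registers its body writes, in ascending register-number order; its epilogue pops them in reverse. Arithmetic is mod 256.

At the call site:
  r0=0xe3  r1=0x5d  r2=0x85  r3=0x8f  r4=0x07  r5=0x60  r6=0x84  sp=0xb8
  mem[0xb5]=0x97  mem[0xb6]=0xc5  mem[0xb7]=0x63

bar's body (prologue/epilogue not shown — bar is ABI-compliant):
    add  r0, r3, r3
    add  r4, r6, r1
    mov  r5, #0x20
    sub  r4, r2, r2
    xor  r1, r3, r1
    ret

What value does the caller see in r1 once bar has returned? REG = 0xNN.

REG = 0x5d

prologue: push r1 → mem[0xb7]=0x5d, sp=0xb7
prologue: push r4 → mem[0xb6]=0x07, sp=0xb6
prologue: push r5 → mem[0xb5]=0x60, sp=0xb5
body[0] add  r0, r3, r3 → r0=0x1e
body[1] add  r4, r6, r1 → r4=0xe1
body[2] mov  r5, #0x20 → r5=0x20
body[3] sub  r4, r2, r2 → r4=0x00
body[4] xor  r1, r3, r1 → r1=0xd2
epilogue: pop r5=0x60, sp=0xb6
epilogue: pop r4=0x07, sp=0xb7
epilogue: pop r1=0x5d, sp=0xb8
r1 is callee-saved → restored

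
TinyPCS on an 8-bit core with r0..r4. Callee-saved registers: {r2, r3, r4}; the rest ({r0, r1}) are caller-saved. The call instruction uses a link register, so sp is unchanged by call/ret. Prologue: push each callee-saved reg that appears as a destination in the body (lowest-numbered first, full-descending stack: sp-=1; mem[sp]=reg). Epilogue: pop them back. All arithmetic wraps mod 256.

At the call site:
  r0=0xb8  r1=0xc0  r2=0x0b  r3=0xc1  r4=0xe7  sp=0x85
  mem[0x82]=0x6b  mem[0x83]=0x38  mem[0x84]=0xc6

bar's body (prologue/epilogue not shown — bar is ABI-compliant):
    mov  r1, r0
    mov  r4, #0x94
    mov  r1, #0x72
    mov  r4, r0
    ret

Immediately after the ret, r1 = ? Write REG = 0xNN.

REG = 0x72

prologue: push r4 → mem[0x84]=0xe7, sp=0x84
body[0] mov  r1, r0 → r1=0xb8
body[1] mov  r4, #0x94 → r4=0x94
body[2] mov  r1, #0x72 → r1=0x72
body[3] mov  r4, r0 → r4=0xb8
epilogue: pop r4=0xe7, sp=0x85
r1 is caller-saved → body value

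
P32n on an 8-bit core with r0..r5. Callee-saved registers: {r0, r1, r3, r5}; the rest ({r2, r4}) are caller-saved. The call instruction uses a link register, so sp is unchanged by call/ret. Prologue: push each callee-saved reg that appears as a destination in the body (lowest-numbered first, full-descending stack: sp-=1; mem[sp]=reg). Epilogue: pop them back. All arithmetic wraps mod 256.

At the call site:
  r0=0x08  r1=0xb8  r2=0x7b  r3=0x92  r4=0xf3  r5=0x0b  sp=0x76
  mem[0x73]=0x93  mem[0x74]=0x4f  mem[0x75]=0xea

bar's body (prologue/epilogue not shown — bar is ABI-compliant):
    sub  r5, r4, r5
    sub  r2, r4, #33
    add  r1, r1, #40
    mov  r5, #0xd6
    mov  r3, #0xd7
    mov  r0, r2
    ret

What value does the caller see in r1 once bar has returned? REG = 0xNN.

prologue: push r0 -> mem[0x75]=0x08, sp=0x75
prologue: push r1 -> mem[0x74]=0xb8, sp=0x74
prologue: push r3 -> mem[0x73]=0x92, sp=0x73
prologue: push r5 -> mem[0x72]=0x0b, sp=0x72
body[0] sub  r5, r4, r5 -> r5=0xe8
body[1] sub  r2, r4, #33 -> r2=0xd2
body[2] add  r1, r1, #40 -> r1=0xe0
body[3] mov  r5, #0xd6 -> r5=0xd6
body[4] mov  r3, #0xd7 -> r3=0xd7
body[5] mov  r0, r2 -> r0=0xd2
epilogue: pop r5=0x0b, sp=0x73
epilogue: pop r3=0x92, sp=0x74
epilogue: pop r1=0xb8, sp=0x75
epilogue: pop r0=0x08, sp=0x76
r1 is callee-saved -> restored

REG = 0xb8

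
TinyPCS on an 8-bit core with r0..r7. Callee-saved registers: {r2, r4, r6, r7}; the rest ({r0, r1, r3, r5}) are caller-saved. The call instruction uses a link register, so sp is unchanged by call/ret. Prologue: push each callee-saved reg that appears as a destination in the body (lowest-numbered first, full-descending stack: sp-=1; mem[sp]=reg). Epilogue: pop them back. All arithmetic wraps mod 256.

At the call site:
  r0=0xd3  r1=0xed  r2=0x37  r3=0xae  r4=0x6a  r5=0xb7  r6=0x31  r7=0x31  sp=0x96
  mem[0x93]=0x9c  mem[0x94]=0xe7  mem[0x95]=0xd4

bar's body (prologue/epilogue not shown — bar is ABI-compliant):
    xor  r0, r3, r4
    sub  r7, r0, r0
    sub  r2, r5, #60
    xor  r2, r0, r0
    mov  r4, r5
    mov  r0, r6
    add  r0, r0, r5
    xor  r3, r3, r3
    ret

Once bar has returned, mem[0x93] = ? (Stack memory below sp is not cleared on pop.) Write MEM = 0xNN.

prologue: push r2 -> mem[0x95]=0x37, sp=0x95
prologue: push r4 -> mem[0x94]=0x6a, sp=0x94
prologue: push r7 -> mem[0x93]=0x31, sp=0x93
body[0] xor  r0, r3, r4 -> r0=0xc4
body[1] sub  r7, r0, r0 -> r7=0x00
body[2] sub  r2, r5, #60 -> r2=0x7b
body[3] xor  r2, r0, r0 -> r2=0x00
body[4] mov  r4, r5 -> r4=0xb7
body[5] mov  r0, r6 -> r0=0x31
body[6] add  r0, r0, r5 -> r0=0xe8
body[7] xor  r3, r3, r3 -> r3=0x00
epilogue: pop r7=0x31, sp=0x94
epilogue: pop r4=0x6a, sp=0x95
epilogue: pop r2=0x37, sp=0x96
prologue pushed ['r2', 'r4', 'r7'] at ['0x95', '0x94', '0x93']

MEM = 0x31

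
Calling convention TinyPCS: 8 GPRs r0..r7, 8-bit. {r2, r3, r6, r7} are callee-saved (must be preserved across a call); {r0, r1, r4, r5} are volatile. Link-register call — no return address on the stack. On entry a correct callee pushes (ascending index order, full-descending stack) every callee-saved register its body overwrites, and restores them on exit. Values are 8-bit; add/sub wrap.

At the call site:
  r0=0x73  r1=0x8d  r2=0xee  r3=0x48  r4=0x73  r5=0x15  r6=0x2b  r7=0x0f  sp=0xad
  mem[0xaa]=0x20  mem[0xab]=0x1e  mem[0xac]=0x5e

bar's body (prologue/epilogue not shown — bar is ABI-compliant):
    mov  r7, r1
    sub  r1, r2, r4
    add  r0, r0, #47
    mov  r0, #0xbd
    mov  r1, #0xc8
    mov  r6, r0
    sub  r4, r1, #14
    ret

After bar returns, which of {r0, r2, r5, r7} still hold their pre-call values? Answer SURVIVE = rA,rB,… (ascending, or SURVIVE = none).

prologue: push r6 -> mem[0xac]=0x2b, sp=0xac
prologue: push r7 -> mem[0xab]=0x0f, sp=0xab
body[0] mov  r7, r1 -> r7=0x8d
body[1] sub  r1, r2, r4 -> r1=0x7b
body[2] add  r0, r0, #47 -> r0=0xa2
body[3] mov  r0, #0xbd -> r0=0xbd
body[4] mov  r1, #0xc8 -> r1=0xc8
body[5] mov  r6, r0 -> r6=0xbd
body[6] sub  r4, r1, #14 -> r4=0xba
epilogue: pop r7=0x0f, sp=0xac
epilogue: pop r6=0x2b, sp=0xad
r0: caller-saved, written=True
r2: callee-saved, written=False
r5: caller-saved, written=False
r7: callee-saved, written=True

SURVIVE = r2,r5,r7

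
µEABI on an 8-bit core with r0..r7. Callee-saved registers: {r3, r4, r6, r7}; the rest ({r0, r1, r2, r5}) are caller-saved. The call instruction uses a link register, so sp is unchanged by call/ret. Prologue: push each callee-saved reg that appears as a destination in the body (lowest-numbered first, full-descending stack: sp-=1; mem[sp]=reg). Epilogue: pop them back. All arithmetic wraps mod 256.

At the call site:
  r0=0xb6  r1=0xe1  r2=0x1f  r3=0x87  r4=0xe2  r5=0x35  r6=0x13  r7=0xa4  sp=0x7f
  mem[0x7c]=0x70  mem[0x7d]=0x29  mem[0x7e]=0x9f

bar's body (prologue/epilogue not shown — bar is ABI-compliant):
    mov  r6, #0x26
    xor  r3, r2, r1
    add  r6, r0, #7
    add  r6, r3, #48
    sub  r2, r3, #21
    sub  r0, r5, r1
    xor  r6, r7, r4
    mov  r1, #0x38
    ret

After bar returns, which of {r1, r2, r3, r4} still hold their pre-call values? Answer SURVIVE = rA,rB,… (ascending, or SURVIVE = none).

SURVIVE = r3,r4

prologue: push r3 -> mem[0x7e]=0x87, sp=0x7e
prologue: push r6 -> mem[0x7d]=0x13, sp=0x7d
body[0] mov  r6, #0x26 -> r6=0x26
body[1] xor  r3, r2, r1 -> r3=0xfe
body[2] add  r6, r0, #7 -> r6=0xbd
body[3] add  r6, r3, #48 -> r6=0x2e
body[4] sub  r2, r3, #21 -> r2=0xe9
body[5] sub  r0, r5, r1 -> r0=0x54
body[6] xor  r6, r7, r4 -> r6=0x46
body[7] mov  r1, #0x38 -> r1=0x38
epilogue: pop r6=0x13, sp=0x7e
epilogue: pop r3=0x87, sp=0x7f
r1: caller-saved, written=True
r2: caller-saved, written=True
r3: callee-saved, written=True
r4: callee-saved, written=False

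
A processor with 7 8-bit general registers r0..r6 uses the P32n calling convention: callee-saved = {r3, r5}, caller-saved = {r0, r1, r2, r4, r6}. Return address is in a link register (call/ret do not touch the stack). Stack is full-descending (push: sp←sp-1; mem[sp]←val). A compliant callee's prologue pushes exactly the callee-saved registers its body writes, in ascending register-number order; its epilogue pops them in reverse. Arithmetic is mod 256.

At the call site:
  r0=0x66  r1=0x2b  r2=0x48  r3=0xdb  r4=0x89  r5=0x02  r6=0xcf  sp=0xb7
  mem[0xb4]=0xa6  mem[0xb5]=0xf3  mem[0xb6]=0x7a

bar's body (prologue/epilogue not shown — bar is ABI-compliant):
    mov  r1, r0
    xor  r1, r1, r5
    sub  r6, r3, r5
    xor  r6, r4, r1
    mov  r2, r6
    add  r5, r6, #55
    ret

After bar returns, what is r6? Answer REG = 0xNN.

prologue: push r5 → mem[0xb6]=0x02, sp=0xb6
body[0] mov  r1, r0 → r1=0x66
body[1] xor  r1, r1, r5 → r1=0x64
body[2] sub  r6, r3, r5 → r6=0xd9
body[3] xor  r6, r4, r1 → r6=0xed
body[4] mov  r2, r6 → r2=0xed
body[5] add  r5, r6, #55 → r5=0x24
epilogue: pop r5=0x02, sp=0xb7
r6 is caller-saved → body value

REG = 0xed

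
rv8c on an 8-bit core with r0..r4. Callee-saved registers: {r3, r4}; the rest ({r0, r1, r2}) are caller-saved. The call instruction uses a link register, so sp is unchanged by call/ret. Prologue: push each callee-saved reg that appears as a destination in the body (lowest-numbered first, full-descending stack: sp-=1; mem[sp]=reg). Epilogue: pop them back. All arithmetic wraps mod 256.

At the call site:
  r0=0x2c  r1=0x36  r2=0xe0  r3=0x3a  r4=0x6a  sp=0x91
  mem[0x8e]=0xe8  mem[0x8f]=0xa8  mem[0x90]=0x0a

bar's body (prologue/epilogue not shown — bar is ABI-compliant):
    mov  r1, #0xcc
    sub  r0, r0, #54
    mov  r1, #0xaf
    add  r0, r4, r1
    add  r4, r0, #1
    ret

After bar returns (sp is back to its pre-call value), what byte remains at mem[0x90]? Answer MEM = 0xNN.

MEM = 0x6a

prologue: push r4 -> mem[0x90]=0x6a, sp=0x90
body[0] mov  r1, #0xcc -> r1=0xcc
body[1] sub  r0, r0, #54 -> r0=0xf6
body[2] mov  r1, #0xaf -> r1=0xaf
body[3] add  r0, r4, r1 -> r0=0x19
body[4] add  r4, r0, #1 -> r4=0x1a
epilogue: pop r4=0x6a, sp=0x91
prologue pushed ['r4'] at ['0x90']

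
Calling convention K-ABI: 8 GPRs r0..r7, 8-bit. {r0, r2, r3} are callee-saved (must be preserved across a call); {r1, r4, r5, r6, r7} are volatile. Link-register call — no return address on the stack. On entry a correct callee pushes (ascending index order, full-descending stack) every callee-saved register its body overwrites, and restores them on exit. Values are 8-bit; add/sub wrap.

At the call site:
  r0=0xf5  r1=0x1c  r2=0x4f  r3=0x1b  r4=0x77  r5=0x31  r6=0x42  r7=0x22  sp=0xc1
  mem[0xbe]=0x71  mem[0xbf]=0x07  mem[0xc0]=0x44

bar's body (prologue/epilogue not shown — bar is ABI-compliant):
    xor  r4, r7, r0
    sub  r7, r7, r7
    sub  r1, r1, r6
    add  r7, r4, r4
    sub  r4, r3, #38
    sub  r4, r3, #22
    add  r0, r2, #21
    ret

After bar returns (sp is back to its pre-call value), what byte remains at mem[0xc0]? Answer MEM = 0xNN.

prologue: push r0 -> mem[0xc0]=0xf5, sp=0xc0
body[0] xor  r4, r7, r0 -> r4=0xd7
body[1] sub  r7, r7, r7 -> r7=0x00
body[2] sub  r1, r1, r6 -> r1=0xda
body[3] add  r7, r4, r4 -> r7=0xae
body[4] sub  r4, r3, #38 -> r4=0xf5
body[5] sub  r4, r3, #22 -> r4=0x05
body[6] add  r0, r2, #21 -> r0=0x64
epilogue: pop r0=0xf5, sp=0xc1
prologue pushed ['r0'] at ['0xc0']

MEM = 0xf5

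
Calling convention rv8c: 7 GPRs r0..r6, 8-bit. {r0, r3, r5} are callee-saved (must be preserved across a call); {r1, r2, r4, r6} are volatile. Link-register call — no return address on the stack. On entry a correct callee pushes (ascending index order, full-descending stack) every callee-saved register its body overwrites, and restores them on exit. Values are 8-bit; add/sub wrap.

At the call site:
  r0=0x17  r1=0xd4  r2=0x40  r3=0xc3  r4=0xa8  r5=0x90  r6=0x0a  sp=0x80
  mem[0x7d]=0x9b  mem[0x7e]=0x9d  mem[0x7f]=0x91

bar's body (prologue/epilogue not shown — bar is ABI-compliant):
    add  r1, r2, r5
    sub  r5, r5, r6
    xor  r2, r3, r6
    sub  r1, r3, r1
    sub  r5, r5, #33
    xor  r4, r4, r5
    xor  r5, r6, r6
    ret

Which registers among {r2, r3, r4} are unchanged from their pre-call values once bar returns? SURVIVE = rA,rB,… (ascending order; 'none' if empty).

prologue: push r5 -> mem[0x7f]=0x90, sp=0x7f
body[0] add  r1, r2, r5 -> r1=0xd0
body[1] sub  r5, r5, r6 -> r5=0x86
body[2] xor  r2, r3, r6 -> r2=0xc9
body[3] sub  r1, r3, r1 -> r1=0xf3
body[4] sub  r5, r5, #33 -> r5=0x65
body[5] xor  r4, r4, r5 -> r4=0xcd
body[6] xor  r5, r6, r6 -> r5=0x00
epilogue: pop r5=0x90, sp=0x80
r2: caller-saved, written=True
r3: callee-saved, written=False
r4: caller-saved, written=True

SURVIVE = r3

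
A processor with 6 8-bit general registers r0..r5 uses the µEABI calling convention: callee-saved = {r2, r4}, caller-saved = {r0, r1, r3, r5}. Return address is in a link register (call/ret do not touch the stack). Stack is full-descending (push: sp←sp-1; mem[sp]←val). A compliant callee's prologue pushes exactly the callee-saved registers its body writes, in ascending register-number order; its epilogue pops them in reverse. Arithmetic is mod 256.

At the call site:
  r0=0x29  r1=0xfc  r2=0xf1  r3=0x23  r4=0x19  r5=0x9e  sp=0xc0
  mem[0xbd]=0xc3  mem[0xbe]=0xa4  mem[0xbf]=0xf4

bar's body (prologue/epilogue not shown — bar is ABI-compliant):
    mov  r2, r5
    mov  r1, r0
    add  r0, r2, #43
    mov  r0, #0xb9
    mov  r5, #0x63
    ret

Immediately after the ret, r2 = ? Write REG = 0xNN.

REG = 0xf1

prologue: push r2 → mem[0xbf]=0xf1, sp=0xbf
body[0] mov  r2, r5 → r2=0x9e
body[1] mov  r1, r0 → r1=0x29
body[2] add  r0, r2, #43 → r0=0xc9
body[3] mov  r0, #0xb9 → r0=0xb9
body[4] mov  r5, #0x63 → r5=0x63
epilogue: pop r2=0xf1, sp=0xc0
r2 is callee-saved → restored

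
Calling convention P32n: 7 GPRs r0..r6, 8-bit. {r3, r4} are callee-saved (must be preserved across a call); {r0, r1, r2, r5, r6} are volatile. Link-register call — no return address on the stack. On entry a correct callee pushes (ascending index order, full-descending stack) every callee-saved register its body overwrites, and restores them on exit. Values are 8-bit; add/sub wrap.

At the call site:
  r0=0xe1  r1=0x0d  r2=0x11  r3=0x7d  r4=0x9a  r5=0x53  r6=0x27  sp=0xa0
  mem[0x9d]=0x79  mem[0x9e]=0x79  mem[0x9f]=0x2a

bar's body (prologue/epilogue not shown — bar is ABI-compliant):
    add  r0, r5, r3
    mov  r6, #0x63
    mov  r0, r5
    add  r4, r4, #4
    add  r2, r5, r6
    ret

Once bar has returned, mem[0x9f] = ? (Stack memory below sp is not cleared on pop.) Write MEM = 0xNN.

prologue: push r4 -> mem[0x9f]=0x9a, sp=0x9f
body[0] add  r0, r5, r3 -> r0=0xd0
body[1] mov  r6, #0x63 -> r6=0x63
body[2] mov  r0, r5 -> r0=0x53
body[3] add  r4, r4, #4 -> r4=0x9e
body[4] add  r2, r5, r6 -> r2=0xb6
epilogue: pop r4=0x9a, sp=0xa0
prologue pushed ['r4'] at ['0x9f']

MEM = 0x9a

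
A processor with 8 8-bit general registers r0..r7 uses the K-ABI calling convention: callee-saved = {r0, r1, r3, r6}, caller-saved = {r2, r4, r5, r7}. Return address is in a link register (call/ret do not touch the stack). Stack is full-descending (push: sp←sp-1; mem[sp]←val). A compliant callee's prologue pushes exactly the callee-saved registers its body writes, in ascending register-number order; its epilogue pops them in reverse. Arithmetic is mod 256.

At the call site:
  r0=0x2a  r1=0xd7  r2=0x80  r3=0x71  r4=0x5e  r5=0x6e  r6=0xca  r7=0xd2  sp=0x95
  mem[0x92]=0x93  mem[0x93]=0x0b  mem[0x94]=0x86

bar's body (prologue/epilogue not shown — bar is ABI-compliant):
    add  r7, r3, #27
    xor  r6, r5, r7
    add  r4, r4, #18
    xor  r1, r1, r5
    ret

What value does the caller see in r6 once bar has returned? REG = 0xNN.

prologue: push r1 -> mem[0x94]=0xd7, sp=0x94
prologue: push r6 -> mem[0x93]=0xca, sp=0x93
body[0] add  r7, r3, #27 -> r7=0x8c
body[1] xor  r6, r5, r7 -> r6=0xe2
body[2] add  r4, r4, #18 -> r4=0x70
body[3] xor  r1, r1, r5 -> r1=0xb9
epilogue: pop r6=0xca, sp=0x94
epilogue: pop r1=0xd7, sp=0x95
r6 is callee-saved -> restored

REG = 0xca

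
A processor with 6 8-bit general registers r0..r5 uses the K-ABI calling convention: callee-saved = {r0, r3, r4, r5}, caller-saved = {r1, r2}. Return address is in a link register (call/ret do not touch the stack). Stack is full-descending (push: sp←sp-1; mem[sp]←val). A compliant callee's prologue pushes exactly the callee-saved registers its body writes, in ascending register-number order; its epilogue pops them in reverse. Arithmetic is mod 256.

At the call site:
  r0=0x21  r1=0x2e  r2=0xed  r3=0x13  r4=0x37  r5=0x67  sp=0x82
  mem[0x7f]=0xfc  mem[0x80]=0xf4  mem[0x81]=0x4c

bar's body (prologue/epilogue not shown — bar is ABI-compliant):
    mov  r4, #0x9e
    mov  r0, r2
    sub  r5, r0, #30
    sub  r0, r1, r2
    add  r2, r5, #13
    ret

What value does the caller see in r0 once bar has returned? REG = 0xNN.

REG = 0x21

prologue: push r0 -> mem[0x81]=0x21, sp=0x81
prologue: push r4 -> mem[0x80]=0x37, sp=0x80
prologue: push r5 -> mem[0x7f]=0x67, sp=0x7f
body[0] mov  r4, #0x9e -> r4=0x9e
body[1] mov  r0, r2 -> r0=0xed
body[2] sub  r5, r0, #30 -> r5=0xcf
body[3] sub  r0, r1, r2 -> r0=0x41
body[4] add  r2, r5, #13 -> r2=0xdc
epilogue: pop r5=0x67, sp=0x80
epilogue: pop r4=0x37, sp=0x81
epilogue: pop r0=0x21, sp=0x82
r0 is callee-saved -> restored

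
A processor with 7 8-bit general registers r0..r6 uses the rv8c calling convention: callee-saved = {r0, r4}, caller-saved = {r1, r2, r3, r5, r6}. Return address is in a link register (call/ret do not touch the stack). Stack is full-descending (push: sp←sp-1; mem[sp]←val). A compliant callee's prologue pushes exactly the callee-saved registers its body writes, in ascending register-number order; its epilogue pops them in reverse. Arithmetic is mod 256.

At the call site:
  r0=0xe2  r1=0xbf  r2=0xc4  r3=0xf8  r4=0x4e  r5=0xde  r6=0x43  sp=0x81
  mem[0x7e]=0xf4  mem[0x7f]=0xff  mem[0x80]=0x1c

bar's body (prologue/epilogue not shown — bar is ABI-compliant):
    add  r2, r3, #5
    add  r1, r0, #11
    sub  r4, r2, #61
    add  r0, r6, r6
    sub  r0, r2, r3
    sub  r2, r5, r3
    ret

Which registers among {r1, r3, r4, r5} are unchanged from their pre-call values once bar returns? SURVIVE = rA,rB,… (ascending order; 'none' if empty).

SURVIVE = r3,r4,r5

prologue: push r0 -> mem[0x80]=0xe2, sp=0x80
prologue: push r4 -> mem[0x7f]=0x4e, sp=0x7f
body[0] add  r2, r3, #5 -> r2=0xfd
body[1] add  r1, r0, #11 -> r1=0xed
body[2] sub  r4, r2, #61 -> r4=0xc0
body[3] add  r0, r6, r6 -> r0=0x86
body[4] sub  r0, r2, r3 -> r0=0x05
body[5] sub  r2, r5, r3 -> r2=0xe6
epilogue: pop r4=0x4e, sp=0x80
epilogue: pop r0=0xe2, sp=0x81
r1: caller-saved, written=True
r3: caller-saved, written=False
r4: callee-saved, written=True
r5: caller-saved, written=False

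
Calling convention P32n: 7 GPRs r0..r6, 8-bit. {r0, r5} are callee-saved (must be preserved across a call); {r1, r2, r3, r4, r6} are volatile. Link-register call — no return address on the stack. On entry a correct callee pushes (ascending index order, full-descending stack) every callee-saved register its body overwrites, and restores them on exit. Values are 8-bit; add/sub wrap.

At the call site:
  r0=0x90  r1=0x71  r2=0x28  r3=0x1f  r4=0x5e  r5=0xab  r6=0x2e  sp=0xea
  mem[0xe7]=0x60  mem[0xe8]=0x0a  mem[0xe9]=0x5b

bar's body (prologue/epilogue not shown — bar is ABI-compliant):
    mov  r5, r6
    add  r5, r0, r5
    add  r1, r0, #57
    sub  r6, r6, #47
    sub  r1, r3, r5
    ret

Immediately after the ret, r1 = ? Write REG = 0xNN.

prologue: push r5 → mem[0xe9]=0xab, sp=0xe9
body[0] mov  r5, r6 → r5=0x2e
body[1] add  r5, r0, r5 → r5=0xbe
body[2] add  r1, r0, #57 → r1=0xc9
body[3] sub  r6, r6, #47 → r6=0xff
body[4] sub  r1, r3, r5 → r1=0x61
epilogue: pop r5=0xab, sp=0xea
r1 is caller-saved → body value

REG = 0x61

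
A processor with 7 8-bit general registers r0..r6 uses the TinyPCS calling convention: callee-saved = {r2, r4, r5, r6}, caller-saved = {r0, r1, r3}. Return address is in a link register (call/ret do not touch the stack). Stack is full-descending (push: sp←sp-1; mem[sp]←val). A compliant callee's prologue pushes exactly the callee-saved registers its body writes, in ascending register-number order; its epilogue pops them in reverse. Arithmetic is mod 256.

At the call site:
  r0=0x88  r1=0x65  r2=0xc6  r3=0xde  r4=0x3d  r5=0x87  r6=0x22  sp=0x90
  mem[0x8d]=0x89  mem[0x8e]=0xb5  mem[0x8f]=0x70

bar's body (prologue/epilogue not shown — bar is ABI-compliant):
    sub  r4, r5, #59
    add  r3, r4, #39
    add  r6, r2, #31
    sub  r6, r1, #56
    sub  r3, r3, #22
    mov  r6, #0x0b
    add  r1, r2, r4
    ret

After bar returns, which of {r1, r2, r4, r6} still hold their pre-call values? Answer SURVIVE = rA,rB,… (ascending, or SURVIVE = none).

prologue: push r4 → mem[0x8f]=0x3d, sp=0x8f
prologue: push r6 → mem[0x8e]=0x22, sp=0x8e
body[0] sub  r4, r5, #59 → r4=0x4c
body[1] add  r3, r4, #39 → r3=0x73
body[2] add  r6, r2, #31 → r6=0xe5
body[3] sub  r6, r1, #56 → r6=0x2d
body[4] sub  r3, r3, #22 → r3=0x5d
body[5] mov  r6, #0x0b → r6=0x0b
body[6] add  r1, r2, r4 → r1=0x12
epilogue: pop r6=0x22, sp=0x8f
epilogue: pop r4=0x3d, sp=0x90
r1: caller-saved, written=True
r2: callee-saved, written=False
r4: callee-saved, written=True
r6: callee-saved, written=True

SURVIVE = r2,r4,r6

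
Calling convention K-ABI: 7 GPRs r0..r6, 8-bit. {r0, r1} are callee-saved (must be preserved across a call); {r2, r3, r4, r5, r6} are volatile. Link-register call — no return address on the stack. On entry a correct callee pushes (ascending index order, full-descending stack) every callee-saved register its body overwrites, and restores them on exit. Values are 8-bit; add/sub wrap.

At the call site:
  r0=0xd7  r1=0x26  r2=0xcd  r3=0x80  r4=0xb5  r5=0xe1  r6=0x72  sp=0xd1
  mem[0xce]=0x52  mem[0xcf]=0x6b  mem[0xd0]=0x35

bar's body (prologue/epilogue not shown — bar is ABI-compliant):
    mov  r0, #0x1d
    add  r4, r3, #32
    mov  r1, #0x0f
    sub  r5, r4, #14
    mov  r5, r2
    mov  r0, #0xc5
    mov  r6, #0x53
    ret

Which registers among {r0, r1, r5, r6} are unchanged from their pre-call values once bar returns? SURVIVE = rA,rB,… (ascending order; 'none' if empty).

SURVIVE = r0,r1

prologue: push r0 -> mem[0xd0]=0xd7, sp=0xd0
prologue: push r1 -> mem[0xcf]=0x26, sp=0xcf
body[0] mov  r0, #0x1d -> r0=0x1d
body[1] add  r4, r3, #32 -> r4=0xa0
body[2] mov  r1, #0x0f -> r1=0x0f
body[3] sub  r5, r4, #14 -> r5=0x92
body[4] mov  r5, r2 -> r5=0xcd
body[5] mov  r0, #0xc5 -> r0=0xc5
body[6] mov  r6, #0x53 -> r6=0x53
epilogue: pop r1=0x26, sp=0xd0
epilogue: pop r0=0xd7, sp=0xd1
r0: callee-saved, written=True
r1: callee-saved, written=True
r5: caller-saved, written=True
r6: caller-saved, written=True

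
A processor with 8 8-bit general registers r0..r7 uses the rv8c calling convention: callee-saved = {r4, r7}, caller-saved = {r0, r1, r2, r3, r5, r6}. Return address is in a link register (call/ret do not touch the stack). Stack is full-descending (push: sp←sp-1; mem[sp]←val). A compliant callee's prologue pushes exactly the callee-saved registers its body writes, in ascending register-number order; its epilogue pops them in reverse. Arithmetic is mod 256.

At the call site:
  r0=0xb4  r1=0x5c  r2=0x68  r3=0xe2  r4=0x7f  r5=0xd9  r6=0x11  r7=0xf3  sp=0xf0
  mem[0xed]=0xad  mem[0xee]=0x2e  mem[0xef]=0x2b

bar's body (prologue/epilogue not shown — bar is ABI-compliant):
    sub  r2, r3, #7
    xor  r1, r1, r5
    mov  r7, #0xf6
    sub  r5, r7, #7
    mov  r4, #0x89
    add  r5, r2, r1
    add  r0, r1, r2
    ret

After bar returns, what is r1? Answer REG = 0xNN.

REG = 0x85

prologue: push r4 -> mem[0xef]=0x7f, sp=0xef
prologue: push r7 -> mem[0xee]=0xf3, sp=0xee
body[0] sub  r2, r3, #7 -> r2=0xdb
body[1] xor  r1, r1, r5 -> r1=0x85
body[2] mov  r7, #0xf6 -> r7=0xf6
body[3] sub  r5, r7, #7 -> r5=0xef
body[4] mov  r4, #0x89 -> r4=0x89
body[5] add  r5, r2, r1 -> r5=0x60
body[6] add  r0, r1, r2 -> r0=0x60
epilogue: pop r7=0xf3, sp=0xef
epilogue: pop r4=0x7f, sp=0xf0
r1 is caller-saved -> body value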